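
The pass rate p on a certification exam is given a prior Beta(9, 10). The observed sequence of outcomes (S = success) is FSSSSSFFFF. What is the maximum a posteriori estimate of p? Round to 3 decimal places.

Prior: Beta(9, 10).
Data: 5 successes in 10 trials (from the sequence). The binomial likelihood contributes p^5(1−p)^5, so the posterior is Beta(9+5, 10+5) = Beta(14, 15).
For Beta(a, b) with a, b > 1 the mode is (a−1)/(a+b−2) = 13/27 ≈ 0.481.

p̂_MAP = 0.481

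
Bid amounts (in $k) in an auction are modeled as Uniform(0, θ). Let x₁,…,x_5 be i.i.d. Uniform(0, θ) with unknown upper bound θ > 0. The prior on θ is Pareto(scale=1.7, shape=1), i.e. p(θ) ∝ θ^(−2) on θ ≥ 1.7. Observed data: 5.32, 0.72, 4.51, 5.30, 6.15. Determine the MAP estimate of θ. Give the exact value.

θ̂_MAP = 6.15

The Uniform(0, θ) likelihood is θ^(−n) for θ ≥ max(xᵢ), zero otherwise. Here max(xᵢ) = 6.15.
Posterior ∝ θ^(−2) · θ^(−5) = θ^(−7) on θ ≥ max(1.7, 6.15) = 6.15.
This density is strictly decreasing in θ, so the posterior mode lies at the lower boundary of the support.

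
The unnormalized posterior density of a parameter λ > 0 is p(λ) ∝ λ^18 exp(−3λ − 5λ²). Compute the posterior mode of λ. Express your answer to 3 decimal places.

ℓ'(λ) = 18/λ − 3 − 10λ. Setting this to zero and multiplying by λ: 10λ² + 3λ − 18 = 0.
λ = (−3 + √(3² + 4·10·18)) / (2·10) = (−3 + √729) / 20 = (−3 + 27)/20 = 6/5.
ℓ''(λ) = −18/λ² − 10 < 0, confirming a maximum.

λ̂_MAP = 1.200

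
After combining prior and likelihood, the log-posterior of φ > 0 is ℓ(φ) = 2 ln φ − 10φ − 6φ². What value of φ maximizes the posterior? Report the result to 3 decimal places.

ℓ'(φ) = 2/φ − 10 − 12φ. Setting this to zero and multiplying by φ: 12φ² + 10φ − 2 = 0.
φ = (−10 + √(10² + 4·12·2)) / (2·12) = (−10 + √196) / 24 = (−10 + 14)/24 = 1/6.
ℓ''(φ) = −2/φ² − 12 < 0, confirming a maximum.

φ̂_MAP = 0.167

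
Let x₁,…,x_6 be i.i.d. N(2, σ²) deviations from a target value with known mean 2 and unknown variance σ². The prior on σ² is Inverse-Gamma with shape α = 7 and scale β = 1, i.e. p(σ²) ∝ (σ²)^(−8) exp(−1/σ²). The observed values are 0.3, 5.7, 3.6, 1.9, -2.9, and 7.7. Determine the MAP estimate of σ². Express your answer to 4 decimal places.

Sum of squared deviations about the known mean: SS = (0.3−2)² + (5.7−2)² + (3.6−2)² + (1.9−2)² + (-2.9−2)² + (7.7−2)² = 75.65.
The Normal likelihood contributes (σ²)^(−n/2) exp(−SS/(2σ²)), so the posterior is Inverse-Gamma(α + n/2, β + SS/2) = Inverse-Gamma(10, 38.825).
The mode of Inverse-Gamma(a, b) is b/(a+1) = 38.825/11 ≈ 3.5295.

σ̂²_MAP = 3.5295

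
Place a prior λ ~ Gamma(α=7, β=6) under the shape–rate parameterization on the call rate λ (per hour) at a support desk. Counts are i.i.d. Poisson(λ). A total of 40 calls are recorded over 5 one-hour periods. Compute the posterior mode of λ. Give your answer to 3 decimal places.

Σxᵢ = 40, n = 5.
Posterior ∝ λ^6e^(−6λ) · λ^40e^(−5λ) = λ^46e^(−11λ), i.e. Gamma(shape=47, rate=11).
The mode of a Gamma(a, b) with a ≥ 1 (shape–rate) is (a−1)/b = 46/11 ≈ 4.182.

λ̂_MAP = 4.182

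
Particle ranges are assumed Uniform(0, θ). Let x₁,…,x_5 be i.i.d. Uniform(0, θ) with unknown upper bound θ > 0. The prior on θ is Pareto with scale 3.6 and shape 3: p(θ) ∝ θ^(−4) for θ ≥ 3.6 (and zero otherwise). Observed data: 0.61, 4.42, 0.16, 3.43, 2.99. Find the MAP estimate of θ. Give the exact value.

θ̂_MAP = 4.42

The Uniform(0, θ) likelihood is θ^(−n) for θ ≥ max(xᵢ), zero otherwise. Here max(xᵢ) = 4.42.
Posterior ∝ θ^(−4) · θ^(−5) = θ^(−9) on θ ≥ max(3.6, 4.42) = 4.42.
This density is strictly decreasing in θ, so the posterior mode lies at the lower boundary of the support.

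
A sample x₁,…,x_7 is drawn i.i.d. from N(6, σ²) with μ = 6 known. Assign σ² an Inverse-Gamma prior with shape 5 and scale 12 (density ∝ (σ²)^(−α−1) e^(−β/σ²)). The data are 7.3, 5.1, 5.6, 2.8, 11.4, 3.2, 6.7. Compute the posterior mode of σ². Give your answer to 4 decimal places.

σ̂²_MAP = 3.9153

Sum of squared deviations about the known mean: SS = (7.3−6)² + (5.1−6)² + (5.6−6)² + (2.8−6)² + (11.4−6)² + (3.2−6)² + (6.7−6)² = 50.39.
The Normal likelihood contributes (σ²)^(−n/2) exp(−SS/(2σ²)), so the posterior is Inverse-Gamma(α + n/2, β + SS/2) = Inverse-Gamma(8.5, 37.195).
The mode of Inverse-Gamma(a, b) is b/(a+1) = 37.195/9.5 ≈ 3.9153.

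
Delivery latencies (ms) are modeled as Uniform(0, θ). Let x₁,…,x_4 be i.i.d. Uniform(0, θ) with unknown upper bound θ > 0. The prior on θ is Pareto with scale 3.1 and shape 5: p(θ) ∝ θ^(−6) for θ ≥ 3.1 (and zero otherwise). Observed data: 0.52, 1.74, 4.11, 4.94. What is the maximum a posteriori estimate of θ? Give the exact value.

θ̂_MAP = 4.94

The Uniform(0, θ) likelihood is θ^(−n) for θ ≥ max(xᵢ), zero otherwise. Here max(xᵢ) = 4.94.
Posterior ∝ θ^(−6) · θ^(−4) = θ^(−10) on θ ≥ max(3.1, 4.94) = 4.94.
This density is strictly decreasing in θ, so the posterior mode lies at the lower boundary of the support.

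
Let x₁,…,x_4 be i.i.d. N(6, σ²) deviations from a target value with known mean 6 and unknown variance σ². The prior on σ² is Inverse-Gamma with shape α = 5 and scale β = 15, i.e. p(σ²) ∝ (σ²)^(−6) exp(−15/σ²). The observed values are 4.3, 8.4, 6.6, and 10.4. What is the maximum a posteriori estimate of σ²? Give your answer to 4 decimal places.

σ̂²_MAP = 3.6481

Sum of squared deviations about the known mean: SS = (4.3−6)² + (8.4−6)² + (6.6−6)² + (10.4−6)² = 28.37.
The Normal likelihood contributes (σ²)^(−n/2) exp(−SS/(2σ²)), so the posterior is Inverse-Gamma(α + n/2, β + SS/2) = Inverse-Gamma(7, 29.185).
The mode of Inverse-Gamma(a, b) is b/(a+1) = 29.185/8 ≈ 3.6481.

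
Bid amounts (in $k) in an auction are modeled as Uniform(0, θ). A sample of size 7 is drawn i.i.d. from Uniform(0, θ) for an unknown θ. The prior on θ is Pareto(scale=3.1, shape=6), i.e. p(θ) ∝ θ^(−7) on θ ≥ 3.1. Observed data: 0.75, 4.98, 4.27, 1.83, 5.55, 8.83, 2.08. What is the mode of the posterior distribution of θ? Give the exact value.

The Uniform(0, θ) likelihood is θ^(−n) for θ ≥ max(xᵢ), zero otherwise. Here max(xᵢ) = 8.83.
Posterior ∝ θ^(−7) · θ^(−7) = θ^(−14) on θ ≥ max(3.1, 8.83) = 8.83.
This density is strictly decreasing in θ, so the posterior mode lies at the lower boundary of the support.

θ̂_MAP = 8.83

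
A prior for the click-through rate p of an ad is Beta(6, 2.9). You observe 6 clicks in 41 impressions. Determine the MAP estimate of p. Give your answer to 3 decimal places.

Prior: Beta(6, 2.9).
Data: 6 successes in 41 trials. The binomial likelihood contributes p^6(1−p)^35, so the posterior is Beta(6+6, 2.9+35) = Beta(12, 37.9).
For Beta(a, b) with a, b > 1 the mode is (a−1)/(a+b−2) = 11/47.9 ≈ 0.230.

p̂_MAP = 0.230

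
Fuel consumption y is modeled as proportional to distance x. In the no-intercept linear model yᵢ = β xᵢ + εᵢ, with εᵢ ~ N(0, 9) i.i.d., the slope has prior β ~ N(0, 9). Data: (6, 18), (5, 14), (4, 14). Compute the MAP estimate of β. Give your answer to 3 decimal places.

log p(β | y) = −Σ(yᵢ − βxᵢ)²/(2·9) − β²/(2·9) + const.
Setting the derivative to zero: Σxᵢ(yᵢ − βxᵢ)/9 − β/9 = 0, so β = Σxᵢyᵢ / (Σxᵢ² + σ²/τ²).
Σxᵢyᵢ = 6·18 + 5·14 + 4·14 = 234; Σxᵢ² = 77; σ²/τ² = 1.
β̂_MAP = 234 / (77 + 1) = 234/78 ≈ 3.000.

β̂_MAP = 3.000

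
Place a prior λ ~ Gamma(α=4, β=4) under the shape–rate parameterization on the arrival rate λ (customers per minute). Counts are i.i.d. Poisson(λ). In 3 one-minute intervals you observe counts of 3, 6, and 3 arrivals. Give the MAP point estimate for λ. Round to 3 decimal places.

λ̂_MAP = 2.143

Σxᵢ = 3+6+3 = 12, with n = 3.
Posterior ∝ λ^3e^(−4λ) · λ^12e^(−3λ) = λ^15e^(−7λ), i.e. Gamma(shape=16, rate=7).
The mode of a Gamma(a, b) with a ≥ 1 (shape–rate) is (a−1)/b = 15/7 ≈ 2.143.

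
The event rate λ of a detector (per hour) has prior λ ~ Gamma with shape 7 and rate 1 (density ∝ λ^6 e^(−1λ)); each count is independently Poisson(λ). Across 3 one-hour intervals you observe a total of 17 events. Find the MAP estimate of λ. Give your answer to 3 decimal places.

λ̂_MAP = 5.750

Σxᵢ = 17, n = 3.
Posterior ∝ λ^6e^(−1λ) · λ^17e^(−3λ) = λ^23e^(−4λ), i.e. Gamma(shape=24, rate=4).
The mode of a Gamma(a, b) with a ≥ 1 (shape–rate) is (a−1)/b = 23/4 ≈ 5.750.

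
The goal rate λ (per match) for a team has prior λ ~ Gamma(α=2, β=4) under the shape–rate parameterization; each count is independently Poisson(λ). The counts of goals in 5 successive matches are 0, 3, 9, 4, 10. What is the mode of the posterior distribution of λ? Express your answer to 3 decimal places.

Σxᵢ = 0+3+9+4+10 = 26, with n = 5.
Posterior ∝ λe^(−4λ) · λ^26e^(−5λ) = λ^27e^(−9λ), i.e. Gamma(shape=28, rate=9).
The mode of a Gamma(a, b) with a ≥ 1 (shape–rate) is (a−1)/b = 27/9 ≈ 3.000.

λ̂_MAP = 3.000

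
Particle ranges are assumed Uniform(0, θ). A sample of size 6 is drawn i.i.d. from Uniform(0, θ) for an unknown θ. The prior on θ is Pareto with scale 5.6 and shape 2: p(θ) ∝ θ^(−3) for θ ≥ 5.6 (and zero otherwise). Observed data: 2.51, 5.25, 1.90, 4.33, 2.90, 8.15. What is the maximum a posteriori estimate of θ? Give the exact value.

The Uniform(0, θ) likelihood is θ^(−n) for θ ≥ max(xᵢ), zero otherwise. Here max(xᵢ) = 8.15.
Posterior ∝ θ^(−3) · θ^(−6) = θ^(−9) on θ ≥ max(5.6, 8.15) = 8.15.
This density is strictly decreasing in θ, so the posterior mode lies at the lower boundary of the support.

θ̂_MAP = 8.15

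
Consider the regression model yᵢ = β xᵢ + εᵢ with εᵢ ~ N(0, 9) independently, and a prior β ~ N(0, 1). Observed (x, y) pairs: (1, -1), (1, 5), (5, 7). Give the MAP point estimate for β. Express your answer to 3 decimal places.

β̂_MAP = 1.083

log p(β | y) = −Σ(yᵢ − βxᵢ)²/(2·9) − β²/(2·1) + const.
Setting the derivative to zero: Σxᵢ(yᵢ − βxᵢ)/9 − β/1 = 0, so β = Σxᵢyᵢ / (Σxᵢ² + σ²/τ²).
Σxᵢyᵢ = 1·(-1) + 1·5 + 5·7 = 39; Σxᵢ² = 27; σ²/τ² = 9.
β̂_MAP = 39 / (27 + 9) = 39/36 ≈ 1.083.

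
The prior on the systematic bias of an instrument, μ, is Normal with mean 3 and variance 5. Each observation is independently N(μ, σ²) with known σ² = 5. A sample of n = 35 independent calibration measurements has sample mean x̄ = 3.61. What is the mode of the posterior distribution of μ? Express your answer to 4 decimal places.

μ̂_MAP = 3.5931

n = 35, x̄ = 3.61.
For a Normal prior and Normal likelihood with known variance, the posterior is Normal; its mode equals its mean, the precision-weighted average.
Prior precision 1/σ₀² = 1/5 = 0.2; data precision n/σ² = 35/5 = 7.
μ̂ = (0.2·3 + 7·3.61) / (0.2 + 7) = 25.87/7.2 = 2587/720 ≈ 3.5931.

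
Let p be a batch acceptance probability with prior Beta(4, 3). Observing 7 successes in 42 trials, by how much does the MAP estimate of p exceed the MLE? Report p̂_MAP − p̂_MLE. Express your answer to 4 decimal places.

MAP − MLE = 0.0461

Posterior is Beta(11, 38); MAP = (11−1)/(49−2) = 10/47 ≈ 0.21277.
MLE ignores the prior: p̂_MLE = k/n = 7/42 ≈ 0.16667.
Difference = 10/47 − 7/42 = 13/282 ≈ 0.0461.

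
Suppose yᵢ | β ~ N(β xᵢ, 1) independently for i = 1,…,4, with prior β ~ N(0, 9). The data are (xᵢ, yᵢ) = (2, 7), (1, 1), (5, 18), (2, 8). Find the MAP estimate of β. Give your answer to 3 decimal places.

β̂_MAP = 3.547

log p(β | y) = −Σ(yᵢ − βxᵢ)²/(2·1) − β²/(2·9) + const.
Setting the derivative to zero: Σxᵢ(yᵢ − βxᵢ)/1 − β/9 = 0, so β = Σxᵢyᵢ / (Σxᵢ² + σ²/τ²).
Σxᵢyᵢ = 2·7 + 1·1 + 5·18 + 2·8 = 121; Σxᵢ² = 34; σ²/τ² = 1/9.
β̂_MAP = 121 / (34 + 1/9) = 121/(307/9) = 1089/307 ≈ 3.547.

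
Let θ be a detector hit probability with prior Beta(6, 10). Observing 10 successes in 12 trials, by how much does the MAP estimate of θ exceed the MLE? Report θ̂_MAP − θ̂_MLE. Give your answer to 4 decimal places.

Posterior is Beta(16, 12); MAP = (16−1)/(28−2) = 15/26 ≈ 0.57692.
MLE ignores the prior: θ̂_MLE = k/n = 10/12 ≈ 0.83333.
Difference = 15/26 − 10/12 = -10/39 ≈ -0.2564.

MAP − MLE = -0.2564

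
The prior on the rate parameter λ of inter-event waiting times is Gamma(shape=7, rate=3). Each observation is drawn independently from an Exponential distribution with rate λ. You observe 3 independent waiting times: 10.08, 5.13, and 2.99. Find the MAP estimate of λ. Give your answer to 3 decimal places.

The Exponential(rate=λ) likelihood is ∝ λ^n e^(−λΣtᵢ). Here n = 3 and Σtᵢ = 10.08 + 5.13 + 2.99 = 18.20.
Posterior ∝ λ^6e^(−3λ) · λ^3e^(−18.20λ) = λ^9e^(−21.20λ), i.e. Gamma(10, 21.20).
Mode = (a−1)/b = 9/21.20 ≈ 0.425.

λ̂_MAP = 0.425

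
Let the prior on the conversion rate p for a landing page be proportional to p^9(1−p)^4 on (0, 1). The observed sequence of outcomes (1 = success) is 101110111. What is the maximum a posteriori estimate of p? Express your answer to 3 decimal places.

p̂_MAP = 0.727

The prior density ∝ p^9(1−p)^4 is the kernel of Beta(10, 5).
Data: 7 successes in 9 trials (from the sequence). The binomial likelihood contributes p^7(1−p)^2, so the posterior is Beta(10+7, 5+2) = Beta(17, 7).
For Beta(a, b) with a, b > 1 the mode is (a−1)/(a+b−2) = 16/22 ≈ 0.727.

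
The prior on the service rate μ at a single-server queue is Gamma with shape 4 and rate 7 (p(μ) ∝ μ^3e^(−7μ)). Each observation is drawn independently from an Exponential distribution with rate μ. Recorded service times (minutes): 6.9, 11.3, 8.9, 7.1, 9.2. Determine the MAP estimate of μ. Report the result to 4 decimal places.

The Exponential(rate=μ) likelihood is ∝ μ^n e^(−μΣtᵢ). Here n = 5 and Σtᵢ = 6.9 + 11.3 + 8.9 + 7.1 + 9.2 = 43.4.
Posterior ∝ μ^3e^(−7μ) · μ^5e^(−43.4μ) = μ^8e^(−50.4μ), i.e. Gamma(9, 50.4).
Mode = (a−1)/b = 8/50.4 ≈ 0.1587.

μ̂_MAP = 0.1587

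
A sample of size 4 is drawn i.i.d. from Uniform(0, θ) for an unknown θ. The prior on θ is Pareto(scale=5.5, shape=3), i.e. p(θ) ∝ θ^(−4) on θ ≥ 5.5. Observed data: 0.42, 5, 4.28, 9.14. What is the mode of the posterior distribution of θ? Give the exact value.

The Uniform(0, θ) likelihood is θ^(−n) for θ ≥ max(xᵢ), zero otherwise. Here max(xᵢ) = 9.14.
Posterior ∝ θ^(−4) · θ^(−4) = θ^(−8) on θ ≥ max(5.5, 9.14) = 9.14.
This density is strictly decreasing in θ, so the posterior mode lies at the lower boundary of the support.

θ̂_MAP = 9.14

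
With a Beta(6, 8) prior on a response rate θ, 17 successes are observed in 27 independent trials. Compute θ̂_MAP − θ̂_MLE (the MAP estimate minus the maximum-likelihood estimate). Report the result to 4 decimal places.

MAP − MLE = -0.0655

Posterior is Beta(23, 18); MAP = (23−1)/(41−2) = 22/39 ≈ 0.56410.
MLE ignores the prior: θ̂_MLE = k/n = 17/27 ≈ 0.62963.
Difference = 22/39 − 17/27 = -23/351 ≈ -0.0655.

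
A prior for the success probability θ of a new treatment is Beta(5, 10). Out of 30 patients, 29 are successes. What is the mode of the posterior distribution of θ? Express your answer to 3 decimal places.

θ̂_MAP = 0.767

Prior: Beta(5, 10).
Data: 29 successes in 30 trials. The binomial likelihood contributes θ^29(1−θ)^1, so the posterior is Beta(5+29, 10+1) = Beta(34, 11).
For Beta(a, b) with a, b > 1 the mode is (a−1)/(a+b−2) = 33/43 ≈ 0.767.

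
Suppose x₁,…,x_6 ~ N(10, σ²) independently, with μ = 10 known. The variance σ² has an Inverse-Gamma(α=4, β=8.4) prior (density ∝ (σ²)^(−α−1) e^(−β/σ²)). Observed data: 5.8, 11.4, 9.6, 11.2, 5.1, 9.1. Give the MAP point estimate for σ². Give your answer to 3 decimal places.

Sum of squared deviations about the known mean: SS = (5.8−10)² + (11.4−10)² + (9.6−10)² + (11.2−10)² + (5.1−10)² + (9.1−10)² = 46.02.
The Normal likelihood contributes (σ²)^(−n/2) exp(−SS/(2σ²)), so the posterior is Inverse-Gamma(α + n/2, β + SS/2) = Inverse-Gamma(7, 31.41).
The mode of Inverse-Gamma(a, b) is b/(a+1) = 31.41/8 ≈ 3.926.

σ̂²_MAP = 3.926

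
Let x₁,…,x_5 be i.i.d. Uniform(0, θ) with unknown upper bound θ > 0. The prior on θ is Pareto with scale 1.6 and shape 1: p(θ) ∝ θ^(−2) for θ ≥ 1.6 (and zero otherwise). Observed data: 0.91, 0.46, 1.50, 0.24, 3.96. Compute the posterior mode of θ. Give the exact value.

The Uniform(0, θ) likelihood is θ^(−n) for θ ≥ max(xᵢ), zero otherwise. Here max(xᵢ) = 3.96.
Posterior ∝ θ^(−2) · θ^(−5) = θ^(−7) on θ ≥ max(1.6, 3.96) = 3.96.
This density is strictly decreasing in θ, so the posterior mode lies at the lower boundary of the support.

θ̂_MAP = 3.96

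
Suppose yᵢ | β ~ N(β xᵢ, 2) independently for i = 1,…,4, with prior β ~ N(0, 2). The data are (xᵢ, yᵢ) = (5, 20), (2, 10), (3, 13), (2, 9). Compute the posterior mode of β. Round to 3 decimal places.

β̂_MAP = 4.116

log p(β | y) = −Σ(yᵢ − βxᵢ)²/(2·2) − β²/(2·2) + const.
Setting the derivative to zero: Σxᵢ(yᵢ − βxᵢ)/2 − β/2 = 0, so β = Σxᵢyᵢ / (Σxᵢ² + σ²/τ²).
Σxᵢyᵢ = 5·20 + 2·10 + 3·13 + 2·9 = 177; Σxᵢ² = 42; σ²/τ² = 1.
β̂_MAP = 177 / (42 + 1) = 177/43 ≈ 4.116.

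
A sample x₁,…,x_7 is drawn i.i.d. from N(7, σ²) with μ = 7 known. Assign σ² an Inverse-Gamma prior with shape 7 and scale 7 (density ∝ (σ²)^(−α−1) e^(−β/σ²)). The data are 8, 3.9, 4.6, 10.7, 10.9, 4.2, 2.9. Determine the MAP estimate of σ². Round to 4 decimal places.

σ̂²_MAP = 3.6487

Sum of squared deviations about the known mean: SS = (8−7)² + (3.9−7)² + (4.6−7)² + (10.7−7)² + (10.9−7)² + (4.2−7)² + (2.9−7)² = 69.92.
The Normal likelihood contributes (σ²)^(−n/2) exp(−SS/(2σ²)), so the posterior is Inverse-Gamma(α + n/2, β + SS/2) = Inverse-Gamma(10.5, 41.96).
The mode of Inverse-Gamma(a, b) is b/(a+1) = 41.96/11.5 ≈ 3.6487.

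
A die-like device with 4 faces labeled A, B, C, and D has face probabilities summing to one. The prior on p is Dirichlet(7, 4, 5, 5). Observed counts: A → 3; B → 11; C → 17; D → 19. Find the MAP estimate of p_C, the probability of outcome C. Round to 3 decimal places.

MAP estimate of p_C = 0.313

The posterior is Dirichlet(αᵢ + nᵢ) = Dirichlet(10, 15, 22, 24).
For a Dirichlet(a₁,…,a_K) with all aᵢ > 1, the mode has j-th component (aⱼ − 1)/(Σaᵢ − K).
Here Σaᵢ = 71 and K = 4, so p_C = (22 − 1)/(71 − 4) = 21/67 ≈ 0.313.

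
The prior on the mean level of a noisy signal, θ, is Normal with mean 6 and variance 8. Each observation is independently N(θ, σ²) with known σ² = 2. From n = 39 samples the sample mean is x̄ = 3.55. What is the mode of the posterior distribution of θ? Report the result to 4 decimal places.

n = 39, x̄ = 3.55.
For a Normal prior and Normal likelihood with known variance, the posterior is Normal; its mode equals its mean, the precision-weighted average.
Prior precision 1/σ₀² = 1/8 = 0.125; data precision n/σ² = 39/2 = 19.5.
θ̂ = (0.125·6 + 19.5·3.55) / (0.125 + 19.5) = 69.975/19.625 = 2799/785 ≈ 3.5656.

θ̂_MAP = 3.5656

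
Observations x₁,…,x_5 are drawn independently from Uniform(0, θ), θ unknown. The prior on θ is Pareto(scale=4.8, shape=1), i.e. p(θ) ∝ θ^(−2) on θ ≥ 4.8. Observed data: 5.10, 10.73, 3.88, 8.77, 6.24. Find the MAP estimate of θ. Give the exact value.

θ̂_MAP = 10.73

The Uniform(0, θ) likelihood is θ^(−n) for θ ≥ max(xᵢ), zero otherwise. Here max(xᵢ) = 10.73.
Posterior ∝ θ^(−2) · θ^(−5) = θ^(−7) on θ ≥ max(4.8, 10.73) = 10.73.
This density is strictly decreasing in θ, so the posterior mode lies at the lower boundary of the support.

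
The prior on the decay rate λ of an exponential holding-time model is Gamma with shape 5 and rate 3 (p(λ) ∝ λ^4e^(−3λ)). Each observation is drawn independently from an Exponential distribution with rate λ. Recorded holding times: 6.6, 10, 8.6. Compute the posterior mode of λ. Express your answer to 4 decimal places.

λ̂_MAP = 0.2482

The Exponential(rate=λ) likelihood is ∝ λ^n e^(−λΣtᵢ). Here n = 3 and Σtᵢ = 6.6 + 10 + 8.6 = 25.2.
Posterior ∝ λ^4e^(−3λ) · λ^3e^(−25.2λ) = λ^7e^(−28.2λ), i.e. Gamma(8, 28.2).
Mode = (a−1)/b = 7/28.2 ≈ 0.2482.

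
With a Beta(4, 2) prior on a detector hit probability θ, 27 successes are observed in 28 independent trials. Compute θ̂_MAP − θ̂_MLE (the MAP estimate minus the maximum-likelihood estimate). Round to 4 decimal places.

MAP − MLE = -0.0268

Posterior is Beta(31, 3); MAP = (31−1)/(34−2) = 30/32 ≈ 0.93750.
MLE ignores the prior: θ̂_MLE = k/n = 27/28 ≈ 0.96429.
Difference = 30/32 − 27/28 = -3/112 ≈ -0.0268.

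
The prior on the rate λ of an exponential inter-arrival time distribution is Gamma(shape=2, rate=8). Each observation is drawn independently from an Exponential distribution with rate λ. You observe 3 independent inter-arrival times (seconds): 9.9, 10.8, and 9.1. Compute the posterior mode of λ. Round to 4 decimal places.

The Exponential(rate=λ) likelihood is ∝ λ^n e^(−λΣtᵢ). Here n = 3 and Σtᵢ = 9.9 + 10.8 + 9.1 = 29.8.
Posterior ∝ λe^(−8λ) · λ^3e^(−29.8λ) = λ^4e^(−37.8λ), i.e. Gamma(5, 37.8).
Mode = (a−1)/b = 4/37.8 ≈ 0.1058.

λ̂_MAP = 0.1058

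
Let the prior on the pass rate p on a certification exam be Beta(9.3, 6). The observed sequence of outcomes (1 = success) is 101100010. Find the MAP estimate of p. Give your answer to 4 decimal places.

Prior: Beta(9.3, 6).
Data: 4 successes in 9 trials (from the sequence). The binomial likelihood contributes p^4(1−p)^5, so the posterior is Beta(9.3+4, 6+5) = Beta(13.3, 11).
For Beta(a, b) with a, b > 1 the mode is (a−1)/(a+b−2) = 12.3/22.3 ≈ 0.5516.

p̂_MAP = 0.5516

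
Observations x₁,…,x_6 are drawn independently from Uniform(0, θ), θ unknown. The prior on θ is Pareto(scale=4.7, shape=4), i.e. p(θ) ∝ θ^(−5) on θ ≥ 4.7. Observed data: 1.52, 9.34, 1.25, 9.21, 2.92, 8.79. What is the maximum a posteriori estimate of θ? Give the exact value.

The Uniform(0, θ) likelihood is θ^(−n) for θ ≥ max(xᵢ), zero otherwise. Here max(xᵢ) = 9.34.
Posterior ∝ θ^(−5) · θ^(−6) = θ^(−11) on θ ≥ max(4.7, 9.34) = 9.34.
This density is strictly decreasing in θ, so the posterior mode lies at the lower boundary of the support.

θ̂_MAP = 9.34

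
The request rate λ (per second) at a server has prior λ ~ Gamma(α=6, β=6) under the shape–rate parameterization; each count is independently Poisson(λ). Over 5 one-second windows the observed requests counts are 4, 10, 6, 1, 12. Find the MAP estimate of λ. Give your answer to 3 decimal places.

λ̂_MAP = 3.455

Σxᵢ = 4+10+6+1+12 = 33, with n = 5.
Posterior ∝ λ^5e^(−6λ) · λ^33e^(−5λ) = λ^38e^(−11λ), i.e. Gamma(shape=39, rate=11).
The mode of a Gamma(a, b) with a ≥ 1 (shape–rate) is (a−1)/b = 38/11 ≈ 3.455.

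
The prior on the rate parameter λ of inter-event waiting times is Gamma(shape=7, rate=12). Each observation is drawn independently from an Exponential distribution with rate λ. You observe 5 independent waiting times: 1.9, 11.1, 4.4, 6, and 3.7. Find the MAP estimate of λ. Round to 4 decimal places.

The Exponential(rate=λ) likelihood is ∝ λ^n e^(−λΣtᵢ). Here n = 5 and Σtᵢ = 1.9 + 11.1 + 4.4 + 6 + 3.7 = 27.1.
Posterior ∝ λ^6e^(−12λ) · λ^5e^(−27.1λ) = λ^11e^(−39.1λ), i.e. Gamma(12, 39.1).
Mode = (a−1)/b = 11/39.1 ≈ 0.2813.

λ̂_MAP = 0.2813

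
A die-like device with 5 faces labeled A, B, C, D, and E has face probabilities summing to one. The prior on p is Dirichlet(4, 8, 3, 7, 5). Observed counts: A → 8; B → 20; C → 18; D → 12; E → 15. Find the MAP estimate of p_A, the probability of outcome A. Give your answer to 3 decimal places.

MAP estimate of p_A = 0.116

The posterior is Dirichlet(αᵢ + nᵢ) = Dirichlet(12, 28, 21, 19, 20).
For a Dirichlet(a₁,…,a_K) with all aᵢ > 1, the mode has j-th component (aⱼ − 1)/(Σaᵢ − K).
Here Σaᵢ = 100 and K = 5, so p_A = (12 − 1)/(100 − 5) = 11/95 ≈ 0.116.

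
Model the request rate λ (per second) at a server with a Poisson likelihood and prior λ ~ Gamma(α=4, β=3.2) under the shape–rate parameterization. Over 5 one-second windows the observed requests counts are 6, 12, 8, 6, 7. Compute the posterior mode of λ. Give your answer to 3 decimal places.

λ̂_MAP = 5.122

Σxᵢ = 6+12+8+6+7 = 39, with n = 5.
Posterior ∝ λ^3e^(−3.2λ) · λ^39e^(−5λ) = λ^42e^(−8.2λ), i.e. Gamma(shape=43, rate=8.2).
The mode of a Gamma(a, b) with a ≥ 1 (shape–rate) is (a−1)/b = 42/8.2 ≈ 5.122.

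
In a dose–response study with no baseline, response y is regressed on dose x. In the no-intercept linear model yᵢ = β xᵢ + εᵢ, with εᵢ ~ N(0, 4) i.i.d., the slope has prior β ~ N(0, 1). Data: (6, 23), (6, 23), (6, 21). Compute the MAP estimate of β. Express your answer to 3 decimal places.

β̂_MAP = 3.589

log p(β | y) = −Σ(yᵢ − βxᵢ)²/(2·4) − β²/(2·1) + const.
Setting the derivative to zero: Σxᵢ(yᵢ − βxᵢ)/4 − β/1 = 0, so β = Σxᵢyᵢ / (Σxᵢ² + σ²/τ²).
Σxᵢyᵢ = 6·23 + 6·23 + 6·21 = 402; Σxᵢ² = 108; σ²/τ² = 4.
β̂_MAP = 402 / (108 + 4) = 402/112 ≈ 3.589.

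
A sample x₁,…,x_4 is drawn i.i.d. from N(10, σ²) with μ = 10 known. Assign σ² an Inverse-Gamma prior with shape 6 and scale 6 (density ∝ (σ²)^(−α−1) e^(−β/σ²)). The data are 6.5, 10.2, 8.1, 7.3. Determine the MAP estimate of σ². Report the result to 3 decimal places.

Sum of squared deviations about the known mean: SS = (6.5−10)² + (10.2−10)² + (8.1−10)² + (7.3−10)² = 23.19.
The Normal likelihood contributes (σ²)^(−n/2) exp(−SS/(2σ²)), so the posterior is Inverse-Gamma(α + n/2, β + SS/2) = Inverse-Gamma(8, 17.595).
The mode of Inverse-Gamma(a, b) is b/(a+1) = 17.595/9 ≈ 1.955.

σ̂²_MAP = 1.955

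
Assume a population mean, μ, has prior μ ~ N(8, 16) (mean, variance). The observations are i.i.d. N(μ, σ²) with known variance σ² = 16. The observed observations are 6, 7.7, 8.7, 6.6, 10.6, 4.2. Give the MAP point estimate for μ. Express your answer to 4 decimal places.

μ̂_MAP = 7.4000

n = 6; x̄ = (6 + 7.7 + 8.7 + 6.6 + 10.6 + 4.2)/6 = 43.8/6 = 7.3.
For a Normal prior and Normal likelihood with known variance, the posterior is Normal; its mode equals its mean, the precision-weighted average.
Prior precision 1/σ₀² = 1/16 = 0.0625; data precision n/σ² = 6/16 = 0.375.
μ̂ = (0.0625·8 + 0.375·7.3) / (0.0625 + 0.375) = 3.2375/0.4375 = 7.4000.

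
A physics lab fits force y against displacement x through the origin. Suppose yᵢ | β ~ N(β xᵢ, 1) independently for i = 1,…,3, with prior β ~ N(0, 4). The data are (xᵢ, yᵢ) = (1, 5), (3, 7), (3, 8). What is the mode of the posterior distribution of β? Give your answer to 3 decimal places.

log p(β | y) = −Σ(yᵢ − βxᵢ)²/(2·1) − β²/(2·4) + const.
Setting the derivative to zero: Σxᵢ(yᵢ − βxᵢ)/1 − β/4 = 0, so β = Σxᵢyᵢ / (Σxᵢ² + σ²/τ²).
Σxᵢyᵢ = 1·5 + 3·7 + 3·8 = 50; Σxᵢ² = 19; σ²/τ² = 0.25.
β̂_MAP = 50 / (19 + 0.25) = 50/19.25 ≈ 2.597.

β̂_MAP = 2.597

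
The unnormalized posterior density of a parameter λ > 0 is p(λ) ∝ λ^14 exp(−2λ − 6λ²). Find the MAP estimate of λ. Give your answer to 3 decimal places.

λ̂_MAP = 1.000

ℓ'(λ) = 14/λ − 2 − 12λ. Setting this to zero and multiplying by λ: 12λ² + 2λ − 14 = 0.
λ = (−2 + √(2² + 4·12·14)) / (2·12) = (−2 + √676) / 24 = (−2 + 26)/24 = 1.
ℓ''(λ) = −14/λ² − 12 < 0, confirming a maximum.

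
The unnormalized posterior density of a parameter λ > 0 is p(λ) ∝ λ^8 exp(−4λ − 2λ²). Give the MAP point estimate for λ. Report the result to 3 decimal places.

ℓ'(λ) = 8/λ − 4 − 4λ. Setting this to zero and multiplying by λ: 4λ² + 4λ − 8 = 0.
λ = (−4 + √(4² + 4·4·8)) / (2·4) = (−4 + √144) / 8 = (−4 + 12)/8 = 1.
ℓ''(λ) = −8/λ² − 4 < 0, confirming a maximum.

λ̂_MAP = 1.000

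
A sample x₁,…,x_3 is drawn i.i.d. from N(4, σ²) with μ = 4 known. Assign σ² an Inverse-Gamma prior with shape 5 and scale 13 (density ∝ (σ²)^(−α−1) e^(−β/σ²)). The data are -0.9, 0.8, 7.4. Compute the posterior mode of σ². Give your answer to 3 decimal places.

Sum of squared deviations about the known mean: SS = (-0.9−4)² + (0.8−4)² + (7.4−4)² = 45.81.
The Normal likelihood contributes (σ²)^(−n/2) exp(−SS/(2σ²)), so the posterior is Inverse-Gamma(α + n/2, β + SS/2) = Inverse-Gamma(6.5, 35.905).
The mode of Inverse-Gamma(a, b) is b/(a+1) = 35.905/7.5 ≈ 4.787.

σ̂²_MAP = 4.787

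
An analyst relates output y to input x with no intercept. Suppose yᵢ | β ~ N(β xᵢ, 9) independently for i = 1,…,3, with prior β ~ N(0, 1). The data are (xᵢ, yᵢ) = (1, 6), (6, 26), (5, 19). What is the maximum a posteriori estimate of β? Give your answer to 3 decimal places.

β̂_MAP = 3.620

log p(β | y) = −Σ(yᵢ − βxᵢ)²/(2·9) − β²/(2·1) + const.
Setting the derivative to zero: Σxᵢ(yᵢ − βxᵢ)/9 − β/1 = 0, so β = Σxᵢyᵢ / (Σxᵢ² + σ²/τ²).
Σxᵢyᵢ = 1·6 + 6·26 + 5·19 = 257; Σxᵢ² = 62; σ²/τ² = 9.
β̂_MAP = 257 / (62 + 9) = 257/71 ≈ 3.620.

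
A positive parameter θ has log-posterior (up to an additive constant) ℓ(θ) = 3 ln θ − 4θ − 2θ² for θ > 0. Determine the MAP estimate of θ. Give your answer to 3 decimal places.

ℓ'(θ) = 3/θ − 4 − 4θ. Setting this to zero and multiplying by θ: 4θ² + 4θ − 3 = 0.
θ = (−4 + √(4² + 4·4·3)) / (2·4) = (−4 + √64) / 8 = (−4 + 8)/8 = 1/2.
ℓ''(θ) = −3/θ² − 4 < 0, confirming a maximum.

θ̂_MAP = 0.500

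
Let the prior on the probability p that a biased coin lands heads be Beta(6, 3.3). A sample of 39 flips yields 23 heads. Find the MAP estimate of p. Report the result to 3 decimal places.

Prior: Beta(6, 3.3).
Data: 23 successes in 39 trials. The binomial likelihood contributes p^23(1−p)^16, so the posterior is Beta(6+23, 3.3+16) = Beta(29, 19.3).
For Beta(a, b) with a, b > 1 the mode is (a−1)/(a+b−2) = 28/46.3 ≈ 0.605.

p̂_MAP = 0.605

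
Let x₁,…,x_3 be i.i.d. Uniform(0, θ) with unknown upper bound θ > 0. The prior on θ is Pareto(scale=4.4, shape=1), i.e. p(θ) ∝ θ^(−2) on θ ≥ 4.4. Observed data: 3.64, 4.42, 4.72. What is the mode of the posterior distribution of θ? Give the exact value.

θ̂_MAP = 4.72

The Uniform(0, θ) likelihood is θ^(−n) for θ ≥ max(xᵢ), zero otherwise. Here max(xᵢ) = 4.72.
Posterior ∝ θ^(−2) · θ^(−3) = θ^(−5) on θ ≥ max(4.4, 4.72) = 4.72.
This density is strictly decreasing in θ, so the posterior mode lies at the lower boundary of the support.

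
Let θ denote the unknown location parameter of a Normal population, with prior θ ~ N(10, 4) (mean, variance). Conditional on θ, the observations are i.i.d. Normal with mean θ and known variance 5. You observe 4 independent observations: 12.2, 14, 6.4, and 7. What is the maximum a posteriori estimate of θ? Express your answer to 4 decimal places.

θ̂_MAP = 9.9238

n = 4; x̄ = (12.2 + 14 + 6.4 + 7)/4 = 39.6/4 = 9.9.
For a Normal prior and Normal likelihood with known variance, the posterior is Normal; its mode equals its mean, the precision-weighted average.
Prior precision 1/σ₀² = 1/4 = 0.25; data precision n/σ² = 4/5 = 0.8.
θ̂ = (0.25·10 + 0.8·9.9) / (0.25 + 0.8) = 10.42/1.05 = 1042/105 ≈ 9.9238.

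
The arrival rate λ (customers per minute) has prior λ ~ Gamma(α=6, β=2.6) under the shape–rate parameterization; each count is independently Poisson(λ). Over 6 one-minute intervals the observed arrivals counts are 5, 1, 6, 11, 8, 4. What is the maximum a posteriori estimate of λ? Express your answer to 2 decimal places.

λ̂_MAP = 4.65

Σxᵢ = 5+1+6+11+8+4 = 35, with n = 6.
Posterior ∝ λ^5e^(−2.6λ) · λ^35e^(−6λ) = λ^40e^(−8.6λ), i.e. Gamma(shape=41, rate=8.6).
The mode of a Gamma(a, b) with a ≥ 1 (shape–rate) is (a−1)/b = 40/8.6 ≈ 4.65.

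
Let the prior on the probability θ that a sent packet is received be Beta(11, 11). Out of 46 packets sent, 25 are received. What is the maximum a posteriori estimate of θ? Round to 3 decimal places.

θ̂_MAP = 0.530

Prior: Beta(11, 11).
Data: 25 successes in 46 trials. The binomial likelihood contributes θ^25(1−θ)^21, so the posterior is Beta(11+25, 11+21) = Beta(36, 32).
For Beta(a, b) with a, b > 1 the mode is (a−1)/(a+b−2) = 35/66 ≈ 0.530.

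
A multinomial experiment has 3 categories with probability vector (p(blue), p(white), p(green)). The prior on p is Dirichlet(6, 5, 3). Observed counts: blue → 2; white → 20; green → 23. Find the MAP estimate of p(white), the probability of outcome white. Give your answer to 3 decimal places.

MAP estimate of p(white) = 0.429

The posterior is Dirichlet(αᵢ + nᵢ) = Dirichlet(8, 25, 26).
For a Dirichlet(a₁,…,a_K) with all aᵢ > 1, the mode has j-th component (aⱼ − 1)/(Σaᵢ − K).
Here Σaᵢ = 59 and K = 3, so p(white) = (25 − 1)/(59 − 3) = 24/56 ≈ 0.429.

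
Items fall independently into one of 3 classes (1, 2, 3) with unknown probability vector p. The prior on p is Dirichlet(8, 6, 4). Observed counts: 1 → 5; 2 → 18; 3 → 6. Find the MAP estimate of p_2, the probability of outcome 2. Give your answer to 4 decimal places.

The posterior is Dirichlet(αᵢ + nᵢ) = Dirichlet(13, 24, 10).
For a Dirichlet(a₁,…,a_K) with all aᵢ > 1, the mode has j-th component (aⱼ − 1)/(Σaᵢ − K).
Here Σaᵢ = 47 and K = 3, so p_2 = (24 − 1)/(47 − 3) = 23/44 ≈ 0.5227.

MAP estimate: 0.5227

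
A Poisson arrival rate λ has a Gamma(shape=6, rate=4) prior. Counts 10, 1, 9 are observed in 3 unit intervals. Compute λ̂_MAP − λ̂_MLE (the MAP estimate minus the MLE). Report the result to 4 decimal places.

Σxᵢ = 20. Posterior is Gamma(26, 7); MAP = (26−1)/7 = 25/7 ≈ 3.57143.
MLE = x̄ = 20/3 ≈ 6.66667.
Difference = 25/7 − 20/3 = -65/21 ≈ -3.0952.

MAP − MLE = -3.0952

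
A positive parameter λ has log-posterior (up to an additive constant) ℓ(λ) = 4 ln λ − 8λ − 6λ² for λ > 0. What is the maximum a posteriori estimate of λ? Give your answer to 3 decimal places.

λ̂_MAP = 0.333

ℓ'(λ) = 4/λ − 8 − 12λ. Setting this to zero and multiplying by λ: 12λ² + 8λ − 4 = 0.
λ = (−8 + √(8² + 4·12·4)) / (2·12) = (−8 + √256) / 24 = (−8 + 16)/24 = 1/3.
ℓ''(λ) = −4/λ² − 12 < 0, confirming a maximum.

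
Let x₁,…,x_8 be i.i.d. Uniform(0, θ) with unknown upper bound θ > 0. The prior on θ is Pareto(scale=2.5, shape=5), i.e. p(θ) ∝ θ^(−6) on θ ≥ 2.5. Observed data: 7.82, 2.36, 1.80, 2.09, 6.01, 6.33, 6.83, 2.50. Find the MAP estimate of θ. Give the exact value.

θ̂_MAP = 7.82

The Uniform(0, θ) likelihood is θ^(−n) for θ ≥ max(xᵢ), zero otherwise. Here max(xᵢ) = 7.82.
Posterior ∝ θ^(−6) · θ^(−8) = θ^(−14) on θ ≥ max(2.5, 7.82) = 7.82.
This density is strictly decreasing in θ, so the posterior mode lies at the lower boundary of the support.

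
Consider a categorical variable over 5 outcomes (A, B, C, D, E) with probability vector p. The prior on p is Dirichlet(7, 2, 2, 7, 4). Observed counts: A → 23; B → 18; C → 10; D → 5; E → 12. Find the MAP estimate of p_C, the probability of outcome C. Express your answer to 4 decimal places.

MAP estimate of p_C = 0.1294

The posterior is Dirichlet(αᵢ + nᵢ) = Dirichlet(30, 20, 12, 12, 16).
For a Dirichlet(a₁,…,a_K) with all aᵢ > 1, the mode has j-th component (aⱼ − 1)/(Σaᵢ − K).
Here Σaᵢ = 90 and K = 5, so p_C = (12 − 1)/(90 − 5) = 11/85 ≈ 0.1294.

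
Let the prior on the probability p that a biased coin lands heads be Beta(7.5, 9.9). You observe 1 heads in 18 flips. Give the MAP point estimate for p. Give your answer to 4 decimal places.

p̂_MAP = 0.2246

Prior: Beta(7.5, 9.9).
Data: 1 success in 18 trials. The binomial likelihood contributes p(1−p)^17, so the posterior is Beta(7.5+1, 9.9+17) = Beta(8.5, 26.9).
For Beta(a, b) with a, b > 1 the mode is (a−1)/(a+b−2) = 7.5/33.4 ≈ 0.2246.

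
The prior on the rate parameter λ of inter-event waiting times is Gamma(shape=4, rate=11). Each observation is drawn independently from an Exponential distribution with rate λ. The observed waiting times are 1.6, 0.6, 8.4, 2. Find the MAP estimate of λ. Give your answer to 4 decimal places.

The Exponential(rate=λ) likelihood is ∝ λ^n e^(−λΣtᵢ). Here n = 4 and Σtᵢ = 1.6 + 0.6 + 8.4 + 2 = 12.6.
Posterior ∝ λ^3e^(−11λ) · λ^4e^(−12.6λ) = λ^7e^(−23.6λ), i.e. Gamma(8, 23.6).
Mode = (a−1)/b = 7/23.6 ≈ 0.2966.

λ̂_MAP = 0.2966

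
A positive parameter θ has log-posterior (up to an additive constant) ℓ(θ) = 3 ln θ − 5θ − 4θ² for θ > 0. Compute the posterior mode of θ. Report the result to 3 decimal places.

θ̂_MAP = 0.375

ℓ'(θ) = 3/θ − 5 − 8θ. Setting this to zero and multiplying by θ: 8θ² + 5θ − 3 = 0.
θ = (−5 + √(5² + 4·8·3)) / (2·8) = (−5 + √121) / 16 = (−5 + 11)/16 = 3/8.
ℓ''(θ) = −3/θ² − 8 < 0, confirming a maximum.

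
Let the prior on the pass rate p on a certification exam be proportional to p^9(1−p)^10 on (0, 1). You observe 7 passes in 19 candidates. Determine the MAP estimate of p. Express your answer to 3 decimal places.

p̂_MAP = 0.421

The prior density ∝ p^9(1−p)^10 is the kernel of Beta(10, 11).
Data: 7 successes in 19 trials. The binomial likelihood contributes p^7(1−p)^12, so the posterior is Beta(10+7, 11+12) = Beta(17, 23).
For Beta(a, b) with a, b > 1 the mode is (a−1)/(a+b−2) = 16/38 ≈ 0.421.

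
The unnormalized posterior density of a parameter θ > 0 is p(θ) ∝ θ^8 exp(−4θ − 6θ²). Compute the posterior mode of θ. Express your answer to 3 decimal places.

θ̂_MAP = 0.667

ℓ'(θ) = 8/θ − 4 − 12θ. Setting this to zero and multiplying by θ: 12θ² + 4θ − 8 = 0.
θ = (−4 + √(4² + 4·12·8)) / (2·12) = (−4 + √400) / 24 = (−4 + 20)/24 = 2/3.
ℓ''(θ) = −8/θ² − 12 < 0, confirming a maximum.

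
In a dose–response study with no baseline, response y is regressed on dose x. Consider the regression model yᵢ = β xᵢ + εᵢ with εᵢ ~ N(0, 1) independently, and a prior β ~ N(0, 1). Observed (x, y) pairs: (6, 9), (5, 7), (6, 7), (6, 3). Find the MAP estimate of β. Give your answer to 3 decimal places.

log p(β | y) = −Σ(yᵢ − βxᵢ)²/(2·1) − β²/(2·1) + const.
Setting the derivative to zero: Σxᵢ(yᵢ − βxᵢ)/1 − β/1 = 0, so β = Σxᵢyᵢ / (Σxᵢ² + σ²/τ²).
Σxᵢyᵢ = 6·9 + 5·7 + 6·7 + 6·3 = 149; Σxᵢ² = 133; σ²/τ² = 1.
β̂_MAP = 149 / (133 + 1) = 149/134 ≈ 1.112.

β̂_MAP = 1.112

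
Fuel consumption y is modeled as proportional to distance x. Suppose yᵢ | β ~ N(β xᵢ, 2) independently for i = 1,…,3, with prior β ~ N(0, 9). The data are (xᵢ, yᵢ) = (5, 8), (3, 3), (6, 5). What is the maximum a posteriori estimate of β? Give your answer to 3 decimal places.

β̂_MAP = 1.125

log p(β | y) = −Σ(yᵢ − βxᵢ)²/(2·2) − β²/(2·9) + const.
Setting the derivative to zero: Σxᵢ(yᵢ − βxᵢ)/2 − β/9 = 0, so β = Σxᵢyᵢ / (Σxᵢ² + σ²/τ²).
Σxᵢyᵢ = 5·8 + 3·3 + 6·5 = 79; Σxᵢ² = 70; σ²/τ² = 2/9.
β̂_MAP = 79 / (70 + 2/9) = 79/(632/9) = 9/8 ≈ 1.125.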